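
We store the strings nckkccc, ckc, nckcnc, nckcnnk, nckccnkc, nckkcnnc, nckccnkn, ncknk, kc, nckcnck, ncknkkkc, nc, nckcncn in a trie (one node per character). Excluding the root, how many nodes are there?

Insert word by word; a character creates a node only if that edge doesn't already exist:
  "nckkccc" → 7 new (n, c, k, k, c, c, c)
  "ckc" → 3 new (c, k, c)
  "nckcnc" → prefix "nck" already present; 3 new (c, n, c)
  "nckcnnk" → prefix "nckcn" already present; 2 new (n, k)
  "nckccnkc" → prefix "nckc" already present; 4 new (c, n, k, c)
  "nckkcnnc" → prefix "nckkc" already present; 3 new (n, n, c)
  "nckccnkn" → prefix "nckccnk" already present; 1 new (n)
  "ncknk" → prefix "nck" already present; 2 new (n, k)
  "kc" → 2 new (k, c)
  "nckcnck" → prefix "nckcnc" already present; 1 new (k)
  "ncknkkkc" → prefix "ncknk" already present; 3 new (k, k, c)
  "nc" → prefix "nc" already present; 0 new (none)
  "nckcncn" → prefix "nckcnc" already present; 1 new (n)
Total nodes = 7 + 3 + 3 + 2 + 4 + 3 + 1 + 2 + 2 + 1 + 3 + 0 + 1 = 32

32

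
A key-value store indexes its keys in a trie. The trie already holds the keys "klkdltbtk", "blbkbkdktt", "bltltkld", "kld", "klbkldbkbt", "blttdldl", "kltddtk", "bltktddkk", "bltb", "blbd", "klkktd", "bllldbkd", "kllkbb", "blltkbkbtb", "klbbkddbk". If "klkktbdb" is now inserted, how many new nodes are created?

"klkkt" is already a path in the trie; the remaining "bdb" must be added.
So 8 − 5 = 3 new nodes.

3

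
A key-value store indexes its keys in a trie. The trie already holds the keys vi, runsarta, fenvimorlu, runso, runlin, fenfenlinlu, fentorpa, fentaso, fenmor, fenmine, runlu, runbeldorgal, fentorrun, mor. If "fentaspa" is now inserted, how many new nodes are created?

2

The longest prefix of "fentaspa" already in the trie is "fentas" (length 6).
Each of the 2 remaining characters creates one node.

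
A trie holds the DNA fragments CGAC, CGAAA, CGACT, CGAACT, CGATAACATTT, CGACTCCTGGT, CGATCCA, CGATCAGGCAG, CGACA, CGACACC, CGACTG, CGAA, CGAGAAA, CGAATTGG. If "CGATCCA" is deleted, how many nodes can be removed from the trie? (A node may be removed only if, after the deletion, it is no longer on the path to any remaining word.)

A node on "CGATCCA"'s path can go only if nothing else ends at it or branches off below it.
The suffix "CA" (2 nodes) is used only by "CGATCCA"; the node for "CGATC" still has the child "A", so pruning stops there.
Nodes removed: 2

2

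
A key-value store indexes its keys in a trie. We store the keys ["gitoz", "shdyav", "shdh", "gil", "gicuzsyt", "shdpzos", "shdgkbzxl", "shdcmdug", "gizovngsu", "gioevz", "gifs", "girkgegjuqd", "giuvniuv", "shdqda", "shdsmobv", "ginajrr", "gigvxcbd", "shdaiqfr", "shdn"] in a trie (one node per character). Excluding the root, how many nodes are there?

87

Trace insertions, counting only characters that open a new branch:
  "gitoz" → 5 new (g, i, t, o, z)
  "shdyav" → 6 new (s, h, d, y, a, v)
  "shdh" → prefix "shd" already present; 1 new (h)
  "gil" → prefix "gi" already present; 1 new (l)
  "gicuzsyt" → prefix "gi" already present; 6 new (c, u, z, s, y, t)
  "shdpzos" → prefix "shd" already present; 4 new (p, z, o, s)
  "shdgkbzxl" → prefix "shd" already present; 6 new (g, k, b, z, x, l)
  "shdcmdug" → prefix "shd" already present; 5 new (c, m, d, u, g)
  "gizovngsu" → prefix "gi" already present; 7 new (z, o, v, n, g, s, u)
  "gioevz" → prefix "gi" already present; 4 new (o, e, v, z)
  "gifs" → prefix "gi" already present; 2 new (f, s)
  "girkgegjuqd" → prefix "gi" already present; 9 new (r, k, g, e, g, j, u, q, d)
  "giuvniuv" → prefix "gi" already present; 6 new (u, v, n, i, u, v)
  "shdqda" → prefix "shd" already present; 3 new (q, d, a)
  "shdsmobv" → prefix "shd" already present; 5 new (s, m, o, b, v)
  "ginajrr" → prefix "gi" already present; 5 new (n, a, j, r, r)
  "gigvxcbd" → prefix "gi" already present; 6 new (g, v, x, c, b, d)
  "shdaiqfr" → prefix "shd" already present; 5 new (a, i, q, f, r)
  "shdn" → prefix "shd" already present; 1 new (n)
Total nodes = 5 + 6 + 1 + 1 + 6 + 4 + 6 + 5 + 7 + 4 + 2 + 9 + 6 + 3 + 5 + 5 + 6 + 5 + 1 = 87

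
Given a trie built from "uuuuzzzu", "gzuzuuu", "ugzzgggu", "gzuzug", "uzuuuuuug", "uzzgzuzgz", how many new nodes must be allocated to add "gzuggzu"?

4

"gzu" is already a path in the trie; the remaining "ggzu" must be added.
Each of the 4 remaining characters creates one node.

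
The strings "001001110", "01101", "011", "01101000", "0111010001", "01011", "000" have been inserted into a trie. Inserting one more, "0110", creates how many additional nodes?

0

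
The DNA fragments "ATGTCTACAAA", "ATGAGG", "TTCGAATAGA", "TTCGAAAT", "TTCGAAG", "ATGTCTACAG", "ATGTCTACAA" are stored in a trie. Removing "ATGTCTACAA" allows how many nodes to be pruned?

0

After clearing the end-marker at "ATGTCTACAA", prune upward until reaching a node still needed by another word.
Every node on "ATGTCTACAA" is still needed (e.g. by "ATGTCTACAAA"), so nothing is freed.
Nodes removed: 0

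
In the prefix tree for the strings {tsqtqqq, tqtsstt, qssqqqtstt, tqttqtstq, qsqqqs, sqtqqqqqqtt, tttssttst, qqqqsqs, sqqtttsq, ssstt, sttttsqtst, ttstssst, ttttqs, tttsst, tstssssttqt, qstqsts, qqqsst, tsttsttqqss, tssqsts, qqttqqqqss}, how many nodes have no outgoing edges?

19

Leaves are exactly the stored words that no other stored word extends.
Those words: "qqqqsqs", "qqqsst", "qqttqqqqss", "qsqqqs", "qssqqqtstt", "qstqsts", "sqqtttsq", "sqtqqqqqqtt", "ssstt", "sttttsqtst", "tqtsstt", "tqttqtstq", "tsqtqqq", "tssqsts", "tstssssttqt", "tsttsttqqss", "ttstssst", "tttssttst", "ttttqs"
Leaf count: 19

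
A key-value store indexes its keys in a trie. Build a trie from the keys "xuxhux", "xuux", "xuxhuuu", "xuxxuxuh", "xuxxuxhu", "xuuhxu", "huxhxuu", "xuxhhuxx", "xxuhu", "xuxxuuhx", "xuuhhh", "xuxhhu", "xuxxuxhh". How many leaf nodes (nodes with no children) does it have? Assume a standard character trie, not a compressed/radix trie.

12

A leaf is a node with no children — equivalently, the end of a word that is not a proper prefix of any other stored word.
Those words: "huxhxuu", "xuuhhh", "xuuhxu", "xuux", "xuxhhuxx", "xuxhuuu", "xuxhux", "xuxxuuhx", "xuxxuxhh", "xuxxuxhu", "xuxxuxuh", "xxuhu"
Leaf count: 12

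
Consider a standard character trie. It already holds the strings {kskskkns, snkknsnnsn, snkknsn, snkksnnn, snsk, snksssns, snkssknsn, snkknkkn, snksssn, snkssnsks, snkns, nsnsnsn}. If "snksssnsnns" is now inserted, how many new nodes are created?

3

The longest prefix of "snksssnsnns" already in the trie is "snksssns" (length 8).
New nodes needed: |"snksssnsnns"| − 8 = 11 − 8 = 3.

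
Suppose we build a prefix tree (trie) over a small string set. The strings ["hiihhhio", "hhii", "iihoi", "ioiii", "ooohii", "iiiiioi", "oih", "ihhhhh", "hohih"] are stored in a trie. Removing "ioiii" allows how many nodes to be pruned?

A node on "ioiii"'s path can go only if nothing else ends at it or branches off below it.
The suffix "oiii" (4 nodes) is used only by "ioiii"; the node for "i" still has the child "i", so pruning stops there.
Nodes removed: 4

4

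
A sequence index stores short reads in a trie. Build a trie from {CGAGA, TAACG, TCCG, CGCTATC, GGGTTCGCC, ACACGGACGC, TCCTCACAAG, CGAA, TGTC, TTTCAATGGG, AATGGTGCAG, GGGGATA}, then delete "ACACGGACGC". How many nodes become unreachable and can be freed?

9

Walk "ACACGGACGC" from the leaf back toward the root, removing each node that no remaining word uses.
The suffix "CACGGACGC" (9 nodes) is used only by "ACACGGACGC"; the node for "A" still has the child "A", so pruning stops there.
Nodes removed: 9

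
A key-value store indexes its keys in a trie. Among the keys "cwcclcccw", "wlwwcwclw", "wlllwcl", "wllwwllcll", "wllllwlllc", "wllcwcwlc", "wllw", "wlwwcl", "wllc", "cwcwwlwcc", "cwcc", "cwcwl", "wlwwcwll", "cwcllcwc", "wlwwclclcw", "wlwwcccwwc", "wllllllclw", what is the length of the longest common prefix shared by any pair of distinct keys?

6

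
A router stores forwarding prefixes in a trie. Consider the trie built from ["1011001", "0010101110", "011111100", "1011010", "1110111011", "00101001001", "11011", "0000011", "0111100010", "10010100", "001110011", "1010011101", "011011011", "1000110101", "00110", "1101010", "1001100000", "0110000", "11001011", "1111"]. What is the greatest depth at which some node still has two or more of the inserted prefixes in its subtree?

Equivalently: take the maximum, over all pairs, of their longest common prefix length.
"00101001001" and "0010101110" agree on "001010" (6 characters) before diverging; nothing deeper is shared.
Longest shared-prefix length: 6

6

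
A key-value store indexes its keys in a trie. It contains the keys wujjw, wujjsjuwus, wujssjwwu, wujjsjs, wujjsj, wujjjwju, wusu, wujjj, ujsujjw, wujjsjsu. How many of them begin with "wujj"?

Walk to "wujj"; the words in its subtree are exactly those with that prefix.
Words under "wujj": wujjj, wujjjwju, wujjsj, wujjsjs, wujjsjsu, wujjsjuwus, wujjw
Count: 7

7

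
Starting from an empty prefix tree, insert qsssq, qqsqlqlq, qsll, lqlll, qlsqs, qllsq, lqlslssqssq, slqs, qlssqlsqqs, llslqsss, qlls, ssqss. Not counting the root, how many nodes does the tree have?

Trace insertions, counting only characters that open a new branch:
  "qsssq" → 5 new (q, s, s, s, q)
  "qqsqlqlq" → prefix "q" already present; 7 new (q, s, q, l, q, l, q)
  "qsll" → prefix "qs" already present; 2 new (l, l)
  "lqlll" → 5 new (l, q, l, l, l)
  "qlsqs" → prefix "q" already present; 4 new (l, s, q, s)
  "qllsq" → prefix "ql" already present; 3 new (l, s, q)
  "lqlslssqssq" → prefix "lql" already present; 8 new (s, l, s, s, q, s, s, q)
  "slqs" → 4 new (s, l, q, s)
  "qlssqlsqqs" → prefix "qls" already present; 7 new (s, q, l, s, q, q, s)
  "llslqsss" → prefix "l" already present; 7 new (l, s, l, q, s, s, s)
  "qlls" → prefix "qlls" already present; 0 new (none)
  "ssqss" → prefix "s" already present; 4 new (s, q, s, s)
Total nodes = 5 + 7 + 2 + 5 + 4 + 3 + 8 + 4 + 7 + 7 + 0 + 4 = 56

56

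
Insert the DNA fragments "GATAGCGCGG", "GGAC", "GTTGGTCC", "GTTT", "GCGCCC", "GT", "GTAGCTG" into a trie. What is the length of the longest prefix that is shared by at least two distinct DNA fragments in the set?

3

The deepest shared node is where two words last agree before diverging.
e.g. "GTTGGTCC" and "GTTT" share the prefix "GTT" of length 3; no pair shares a longer one.
Longest shared-prefix length: 3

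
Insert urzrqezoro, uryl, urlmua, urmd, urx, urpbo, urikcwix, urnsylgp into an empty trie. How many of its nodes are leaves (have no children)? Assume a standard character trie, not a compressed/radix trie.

A leaf is a node with no children — equivalently, the end of a word that is not a proper prefix of any other stored word.
Those words: "urikcwix", "urlmua", "urmd", "urnsylgp", "urpbo", "urx", "uryl", "urzrqezoro"
Leaf count: 8

8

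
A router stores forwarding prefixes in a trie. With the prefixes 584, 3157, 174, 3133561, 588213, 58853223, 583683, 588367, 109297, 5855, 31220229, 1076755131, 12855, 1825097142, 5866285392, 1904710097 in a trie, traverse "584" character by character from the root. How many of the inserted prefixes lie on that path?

Traverse "584" character by character; count nodes along the way that are marked as word ends.
Prefixes of the query that are stored words: "584"
Count: 1

1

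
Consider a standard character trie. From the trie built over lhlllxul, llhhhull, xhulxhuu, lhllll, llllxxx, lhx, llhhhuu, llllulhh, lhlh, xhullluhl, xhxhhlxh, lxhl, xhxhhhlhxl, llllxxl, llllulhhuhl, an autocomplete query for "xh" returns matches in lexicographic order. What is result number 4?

Words with prefix "xh", in lexicographic order: "xhullluhl", "xhulxhuu", "xhxhhhlhxl", "xhxhhlxh"
The 4th is xhxhhlxh.

xhxhhlxh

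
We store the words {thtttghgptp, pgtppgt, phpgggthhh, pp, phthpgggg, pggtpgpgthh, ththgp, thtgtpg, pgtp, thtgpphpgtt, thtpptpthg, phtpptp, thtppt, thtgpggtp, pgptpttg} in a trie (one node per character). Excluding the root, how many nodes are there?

79

Count nodes per top-level branch (shared prefixes stored once):
  'p'-branch (pggtpgpgthh, pgptpttg, pgtp, pgtppgt, phpgggthhh, phthpgggg, phtpptp, pp): 43 nodes
  't'-branch (thtgpggtp, thtgpphpgtt, thtgtpg, ththgp, thtppt, thtpptpthg, thtttghgptp): 36 nodes
Sum: 79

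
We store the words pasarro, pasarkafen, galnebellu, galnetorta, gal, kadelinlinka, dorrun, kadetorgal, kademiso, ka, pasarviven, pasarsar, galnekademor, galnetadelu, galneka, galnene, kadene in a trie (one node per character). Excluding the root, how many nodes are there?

Insert word by word; a character creates a node only if that edge doesn't already exist:
  "pasarro" → 7 new (p, a, s, a, r, r, o)
  "pasarkafen" → prefix "pasar" already present; 5 new (k, a, f, e, n)
  "galnebellu" → 10 new (g, a, l, n, e, b, e, l, l, u)
  "galnetorta" → prefix "galne" already present; 5 new (t, o, r, t, a)
  "gal" → prefix "gal" already present; 0 new (none)
  "kadelinlinka" → 12 new (k, a, d, e, l, i, n, l, i, n, k, a)
  "dorrun" → 6 new (d, o, r, r, u, n)
  "kadetorgal" → prefix "kade" already present; 6 new (t, o, r, g, a, l)
  "kademiso" → prefix "kade" already present; 4 new (m, i, s, o)
  "ka" → prefix "ka" already present; 0 new (none)
  "pasarviven" → prefix "pasar" already present; 5 new (v, i, v, e, n)
  "pasarsar" → prefix "pasar" already present; 3 new (s, a, r)
  "galnekademor" → prefix "galne" already present; 7 new (k, a, d, e, m, o, r)
  "galnetadelu" → prefix "galnet" already present; 5 new (a, d, e, l, u)
  "galneka" → prefix "galneka" already present; 0 new (none)
  "galnene" → prefix "galne" already present; 2 new (n, e)
  "kadene" → prefix "kade" already present; 2 new (n, e)
Total nodes = 7 + 5 + 10 + 5 + 0 + 12 + 6 + 6 + 4 + 0 + 5 + 3 + 7 + 5 + 0 + 2 + 2 = 79

79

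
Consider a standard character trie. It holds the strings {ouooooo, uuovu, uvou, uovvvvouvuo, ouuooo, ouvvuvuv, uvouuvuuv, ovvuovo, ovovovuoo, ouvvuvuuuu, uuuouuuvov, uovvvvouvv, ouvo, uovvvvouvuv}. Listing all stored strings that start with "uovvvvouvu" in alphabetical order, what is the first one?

uovvvvouvuo

DFS of the "uovvvvouvu" subtree visits, in order: "uovvvvouvuo", "uovvvvouvuv"
The 1st is uovvvvouvuo.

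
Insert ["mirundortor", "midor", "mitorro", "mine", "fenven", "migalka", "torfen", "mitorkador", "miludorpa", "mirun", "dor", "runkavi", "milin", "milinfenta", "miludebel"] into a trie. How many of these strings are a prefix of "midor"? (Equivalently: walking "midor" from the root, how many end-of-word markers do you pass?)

Walk "midor" from the root; an end-of-word marker is hit whenever a stored word is a prefix of "midor".
Prefixes of the query that are stored words: "midor"
Count: 1

1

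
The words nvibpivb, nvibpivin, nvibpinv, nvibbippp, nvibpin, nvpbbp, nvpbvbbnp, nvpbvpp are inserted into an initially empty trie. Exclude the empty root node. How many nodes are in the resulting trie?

Trie structure (* marks end of a word):
(root)
└─ n
   └─ v
      ├─ i
      │  └─ b
      │     ├─ b
      │     │  └─ i
      │     │     └─ p
      │     │        └─ p
      │     │           └─ p *
      │     └─ p
      │        └─ i
      │           ├─ n *
      │           │  └─ v *
      │           └─ v
      │              ├─ b *
      │              └─ i
      │                 └─ n *
      └─ p
         └─ b
            ├─ b
            │  └─ p *
            └─ v
               ├─ b
               │  └─ b
               │     └─ n
               │        └─ p *
               └─ p
                  └─ p *
Counting every labelled node above: 28.

28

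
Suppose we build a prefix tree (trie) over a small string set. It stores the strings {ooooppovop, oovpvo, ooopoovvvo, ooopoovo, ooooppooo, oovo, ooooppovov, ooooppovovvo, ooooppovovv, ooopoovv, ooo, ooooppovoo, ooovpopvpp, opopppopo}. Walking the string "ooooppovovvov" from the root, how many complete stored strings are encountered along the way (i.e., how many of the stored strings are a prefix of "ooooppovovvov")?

4

Check each prefix of "ooooppovovvov" against the stored set — each match is an end-marker on the path.
Prefixes of the query that are stored words: "ooo", "ooooppovov", "ooooppovovv", "ooooppovovvo"
Count: 4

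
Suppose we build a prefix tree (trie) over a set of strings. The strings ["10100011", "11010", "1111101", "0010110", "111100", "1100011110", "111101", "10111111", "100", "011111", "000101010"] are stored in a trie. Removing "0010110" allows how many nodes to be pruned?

Walk "0010110" from the leaf back toward the root, removing each node that no remaining word uses.
The suffix "10110" (5 nodes) is used only by "0010110"; the node for "00" still has the child "0", so pruning stops there.
Nodes removed: 5

5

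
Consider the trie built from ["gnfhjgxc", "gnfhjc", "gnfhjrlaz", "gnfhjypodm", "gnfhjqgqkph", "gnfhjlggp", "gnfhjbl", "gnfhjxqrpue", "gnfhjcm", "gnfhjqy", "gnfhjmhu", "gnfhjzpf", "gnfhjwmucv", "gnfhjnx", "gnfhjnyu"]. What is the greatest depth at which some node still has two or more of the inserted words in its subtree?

Equivalently: take the maximum, over all pairs, of their longest common prefix length.
e.g. "gnfhjc" and "gnfhjcm" share the prefix "gnfhjc" of length 6; no pair shares a longer one.
Longest shared-prefix length: 6

6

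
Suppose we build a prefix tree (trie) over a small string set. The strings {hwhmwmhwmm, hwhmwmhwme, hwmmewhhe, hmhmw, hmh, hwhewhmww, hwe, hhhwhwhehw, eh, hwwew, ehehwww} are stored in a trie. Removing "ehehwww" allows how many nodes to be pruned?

A node on "ehehwww"'s path can go only if nothing else ends at it or branches off below it.
The suffix "ehwww" (5 nodes) is used only by "ehehwww"; "eh" is itself a stored word, so pruning stops there.
Nodes removed: 5

5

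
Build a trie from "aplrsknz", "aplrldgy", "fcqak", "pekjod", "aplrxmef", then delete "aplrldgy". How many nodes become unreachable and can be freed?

4

A node on "aplrldgy"'s path can go only if nothing else ends at it or branches off below it.
The suffix "ldgy" (4 nodes) is used only by "aplrldgy"; the node for "aplr" still has the child "s", so pruning stops there.
Nodes removed: 4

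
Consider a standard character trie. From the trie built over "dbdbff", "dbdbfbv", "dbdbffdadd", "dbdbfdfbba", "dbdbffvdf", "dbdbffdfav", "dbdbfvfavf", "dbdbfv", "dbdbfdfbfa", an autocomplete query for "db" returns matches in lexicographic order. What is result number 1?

dbdbfbv

Words with prefix "db", in lexicographic order: "dbdbfbv", "dbdbfdfbba", "dbdbfdfbfa", "dbdbff", "dbdbffdadd", "dbdbffdfav", "dbdbffvdf", "dbdbfv", "dbdbfvfavf"
Position 1: dbdbfbv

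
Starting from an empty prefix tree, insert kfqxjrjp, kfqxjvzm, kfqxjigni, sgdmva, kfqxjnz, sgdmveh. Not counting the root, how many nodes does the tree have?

25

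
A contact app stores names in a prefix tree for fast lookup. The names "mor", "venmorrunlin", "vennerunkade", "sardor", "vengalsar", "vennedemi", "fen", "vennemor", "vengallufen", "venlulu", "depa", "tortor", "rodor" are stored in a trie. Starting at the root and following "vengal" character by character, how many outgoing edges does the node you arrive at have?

2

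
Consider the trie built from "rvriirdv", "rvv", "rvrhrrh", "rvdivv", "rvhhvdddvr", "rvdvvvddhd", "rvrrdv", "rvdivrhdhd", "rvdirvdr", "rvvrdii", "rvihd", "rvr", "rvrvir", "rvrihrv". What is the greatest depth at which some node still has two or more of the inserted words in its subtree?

Equivalently: take the maximum, over all pairs, of their longest common prefix length.
e.g. "rvdivrhdhd" and "rvdivv" share the prefix "rvdiv" of length 5; no pair shares a longer one.
Longest shared-prefix length: 5

5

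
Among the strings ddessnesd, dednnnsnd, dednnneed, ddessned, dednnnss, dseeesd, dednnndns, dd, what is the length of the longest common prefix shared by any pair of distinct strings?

7

The deepest shared node is where two words last agree before diverging.
e.g. "ddessned" and "ddessnesd" share the prefix "ddessne" of length 7; no pair shares a longer one.
Longest shared-prefix length: 7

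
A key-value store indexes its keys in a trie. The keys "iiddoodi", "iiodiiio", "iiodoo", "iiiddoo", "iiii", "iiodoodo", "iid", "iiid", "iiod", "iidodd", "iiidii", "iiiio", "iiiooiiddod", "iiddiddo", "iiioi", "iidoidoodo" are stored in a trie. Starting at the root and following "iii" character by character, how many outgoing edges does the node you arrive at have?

The children of the "iii" node are the distinct next characters among strings starting with "iii".
Characters that immediately follow "iii" among the stored strings: {d, i, o}.
That node has 3 child edges.

3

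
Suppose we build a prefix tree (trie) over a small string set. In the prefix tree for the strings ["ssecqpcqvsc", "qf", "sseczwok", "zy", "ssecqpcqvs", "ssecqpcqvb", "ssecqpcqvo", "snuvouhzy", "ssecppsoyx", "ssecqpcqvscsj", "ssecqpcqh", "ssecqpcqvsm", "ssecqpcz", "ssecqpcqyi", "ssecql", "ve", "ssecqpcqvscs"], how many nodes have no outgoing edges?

Leaves are exactly the stored words that no other stored word extends.
Those words: "qf", "snuvouhzy", "ssecppsoyx", "ssecql", "ssecqpcqh", "ssecqpcqvb", "ssecqpcqvo", "ssecqpcqvscsj", "ssecqpcqvsm", "ssecqpcqyi", "ssecqpcz", "sseczwok", "ve", "zy"
Leaf count: 14

14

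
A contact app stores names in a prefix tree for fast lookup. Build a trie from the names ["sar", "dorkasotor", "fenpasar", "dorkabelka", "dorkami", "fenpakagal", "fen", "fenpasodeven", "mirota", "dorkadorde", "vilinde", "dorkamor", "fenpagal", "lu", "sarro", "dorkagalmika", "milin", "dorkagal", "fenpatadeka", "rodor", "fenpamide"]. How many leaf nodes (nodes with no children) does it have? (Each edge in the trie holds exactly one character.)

A leaf is a node with no children — equivalently, the end of a word that is not a proper prefix of any other stored word.
Those words: "dorkabelka", "dorkadorde", "dorkagalmika", "dorkami", "dorkamor", "dorkasotor", "fenpagal", "fenpakagal", "fenpamide", "fenpasar", "fenpasodeven", "fenpatadeka", "lu", "milin", "mirota", "rodor", "sarro", "vilinde"
Leaf count: 18

18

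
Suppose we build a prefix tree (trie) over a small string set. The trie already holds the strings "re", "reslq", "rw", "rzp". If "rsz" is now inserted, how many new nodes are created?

Walking "rsz" from the root, the first 1 characters ("r") follow existing edges; "s" is the first miss.
Each of the 2 remaining characters creates one node.

2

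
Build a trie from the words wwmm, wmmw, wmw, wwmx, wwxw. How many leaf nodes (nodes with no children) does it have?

5

A leaf is a node with no children — equivalently, the end of a word that is not a proper prefix of any other stored word.
Those words: "wmmw", "wmw", "wwmm", "wwmx", "wwxw"
Leaf count: 5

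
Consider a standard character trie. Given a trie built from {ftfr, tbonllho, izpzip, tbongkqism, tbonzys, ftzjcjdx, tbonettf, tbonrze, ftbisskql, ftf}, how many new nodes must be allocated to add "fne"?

2

The longest prefix of "fne" already in the trie is "f" (length 1).
Each of the 2 remaining characters creates one node.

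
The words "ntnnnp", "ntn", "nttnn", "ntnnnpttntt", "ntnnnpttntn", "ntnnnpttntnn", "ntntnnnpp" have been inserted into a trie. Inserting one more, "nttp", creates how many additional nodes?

The longest prefix of "nttp" already in the trie is "ntt" (length 3).
So 4 − 3 = 1 new nodes.

1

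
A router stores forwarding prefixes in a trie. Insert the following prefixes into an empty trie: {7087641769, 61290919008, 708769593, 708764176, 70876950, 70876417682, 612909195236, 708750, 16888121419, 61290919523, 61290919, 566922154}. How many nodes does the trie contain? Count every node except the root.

Count nodes per top-level branch (shared prefixes stored once):
  '1'-branch (16888121419): 11 nodes
  '5'-branch (566922154): 9 nodes
  '6'-branch (61290919, 61290919008, 61290919523, 612909195236): 15 nodes
  '7'-branch (708750, 708764176, 70876417682, 7087641769, 70876950, 708769593): 19 nodes
Sum: 54

54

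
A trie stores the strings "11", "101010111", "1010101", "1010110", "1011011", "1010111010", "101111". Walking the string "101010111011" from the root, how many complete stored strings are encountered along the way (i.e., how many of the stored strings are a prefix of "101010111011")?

2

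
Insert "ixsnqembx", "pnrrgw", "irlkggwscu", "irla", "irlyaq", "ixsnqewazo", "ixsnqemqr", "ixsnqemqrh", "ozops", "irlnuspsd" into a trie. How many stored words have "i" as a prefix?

8

Walk to "i"; the words in its subtree are exactly those with that prefix.
Words under "i": irla, irlkggwscu, irlnuspsd, irlyaq, ixsnqembx, ixsnqemqr, ixsnqemqrh, ixsnqewazo
Count: 8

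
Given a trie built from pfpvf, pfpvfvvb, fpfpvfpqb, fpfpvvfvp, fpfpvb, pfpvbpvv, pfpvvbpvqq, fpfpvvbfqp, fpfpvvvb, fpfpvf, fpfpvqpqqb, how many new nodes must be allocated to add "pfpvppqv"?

Walking "pfpvppqv" from the root, the first 4 characters ("pfpv") follow existing edges; "p" is the first miss.
So 8 − 4 = 4 new nodes.

4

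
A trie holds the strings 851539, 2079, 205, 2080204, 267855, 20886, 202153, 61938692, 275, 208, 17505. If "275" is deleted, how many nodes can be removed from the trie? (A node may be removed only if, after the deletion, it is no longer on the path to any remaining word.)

2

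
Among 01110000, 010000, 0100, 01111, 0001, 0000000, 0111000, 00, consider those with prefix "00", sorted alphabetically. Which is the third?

0001

DFS of the "00" subtree visits, in order: "00", "0000000", "0001"
The 3rd is 0001.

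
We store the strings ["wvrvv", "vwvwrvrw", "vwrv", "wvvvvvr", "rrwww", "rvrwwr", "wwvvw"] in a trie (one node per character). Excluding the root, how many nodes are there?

34

Trace insertions, counting only characters that open a new branch:
  "wvrvv" → 5 new (w, v, r, v, v)
  "vwvwrvrw" → 8 new (v, w, v, w, r, v, r, w)
  "vwrv" → prefix "vw" already present; 2 new (r, v)
  "wvvvvvr" → prefix "wv" already present; 5 new (v, v, v, v, r)
  "rrwww" → 5 new (r, r, w, w, w)
  "rvrwwr" → prefix "r" already present; 5 new (v, r, w, w, r)
  "wwvvw" → prefix "w" already present; 4 new (w, v, v, w)
Total nodes = 5 + 8 + 2 + 5 + 5 + 5 + 4 = 34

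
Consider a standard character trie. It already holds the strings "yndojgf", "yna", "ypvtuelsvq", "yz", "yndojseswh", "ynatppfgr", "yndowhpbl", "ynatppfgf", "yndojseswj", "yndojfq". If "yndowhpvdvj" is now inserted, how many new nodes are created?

The longest prefix of "yndowhpvdvj" already in the trie is "yndowhp" (length 7).
So 11 − 7 = 4 new nodes.

4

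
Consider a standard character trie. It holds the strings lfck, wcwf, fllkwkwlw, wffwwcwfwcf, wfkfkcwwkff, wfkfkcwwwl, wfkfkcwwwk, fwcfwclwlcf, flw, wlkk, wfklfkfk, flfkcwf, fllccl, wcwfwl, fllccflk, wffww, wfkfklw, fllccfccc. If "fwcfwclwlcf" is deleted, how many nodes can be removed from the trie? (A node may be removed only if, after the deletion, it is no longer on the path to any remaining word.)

A node on "fwcfwclwlcf"'s path can go only if nothing else ends at it or branches off below it.
The suffix "wcfwclwlcf" (10 nodes) is used only by "fwcfwclwlcf"; the node for "f" still has the child "l", so pruning stops there.
Nodes removed: 10

10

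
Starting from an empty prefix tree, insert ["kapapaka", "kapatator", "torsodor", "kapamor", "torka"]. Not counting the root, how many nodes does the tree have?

26

Insert word by word; a character creates a node only if that edge doesn't already exist:
  "kapapaka" → 8 new (k, a, p, a, p, a, k, a)
  "kapatator" → prefix "kapa" already present; 5 new (t, a, t, o, r)
  "torsodor" → 8 new (t, o, r, s, o, d, o, r)
  "kapamor" → prefix "kapa" already present; 3 new (m, o, r)
  "torka" → prefix "tor" already present; 2 new (k, a)
Total nodes = 8 + 5 + 8 + 3 + 2 = 26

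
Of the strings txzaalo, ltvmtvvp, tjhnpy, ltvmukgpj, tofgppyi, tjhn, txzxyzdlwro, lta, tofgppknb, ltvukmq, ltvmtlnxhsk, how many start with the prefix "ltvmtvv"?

1

Walk to "ltvmtvv"; the words in its subtree are exactly those with that prefix.
Matches: "ltvmtvvp"
Count: 1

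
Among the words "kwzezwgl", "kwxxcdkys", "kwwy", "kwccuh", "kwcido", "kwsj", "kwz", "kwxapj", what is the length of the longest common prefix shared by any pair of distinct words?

3

Equivalently: take the maximum, over all pairs, of their longest common prefix length.
"kwccuh" and "kwcido" agree on "kwc" (3 characters) before diverging; nothing deeper is shared.
Longest shared-prefix length: 3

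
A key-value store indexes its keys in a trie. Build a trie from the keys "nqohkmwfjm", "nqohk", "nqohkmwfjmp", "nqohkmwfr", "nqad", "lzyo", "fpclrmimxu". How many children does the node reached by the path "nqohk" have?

Walk "nqohk" from the root, arriving at one node.
Distinct next characters after "nqohk": m.
That node has 1 child edge.

1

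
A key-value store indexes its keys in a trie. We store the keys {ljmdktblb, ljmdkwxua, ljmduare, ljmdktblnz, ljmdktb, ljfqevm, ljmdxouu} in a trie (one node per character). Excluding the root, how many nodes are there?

28

Count nodes per top-level branch (shared prefixes stored once):
  'l'-branch (ljfqevm, ljmdktb, ljmdktblb, ljmdktblnz, ljmdkwxua, ljmduare, ljmdxouu): 28 nodes
Sum: 28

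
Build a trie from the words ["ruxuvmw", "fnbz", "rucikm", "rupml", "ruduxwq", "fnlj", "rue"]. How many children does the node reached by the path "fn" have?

2

The children of the "fn" node are the distinct next characters among strings starting with "fn".
Characters that immediately follow "fn" among the stored strings: {b, l}.
That node has 2 child edges.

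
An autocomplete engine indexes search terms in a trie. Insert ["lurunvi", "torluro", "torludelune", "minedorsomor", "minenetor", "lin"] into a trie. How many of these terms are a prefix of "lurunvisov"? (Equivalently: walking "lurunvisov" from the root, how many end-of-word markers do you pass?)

Traverse "lurunvisov" character by character; count nodes along the way that are marked as word ends.
Prefixes of the query that are stored words: "lurunvi"
Count: 1

1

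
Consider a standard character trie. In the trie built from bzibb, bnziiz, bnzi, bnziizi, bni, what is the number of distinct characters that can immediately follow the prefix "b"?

2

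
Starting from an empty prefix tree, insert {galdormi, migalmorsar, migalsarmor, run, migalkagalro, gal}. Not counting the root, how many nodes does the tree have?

35

Trace insertions, counting only characters that open a new branch:
  "galdormi" → 8 new (g, a, l, d, o, r, m, i)
  "migalmorsar" → 11 new (m, i, g, a, l, m, o, r, s, a, r)
  "migalsarmor" → prefix "migal" already present; 6 new (s, a, r, m, o, r)
  "run" → 3 new (r, u, n)
  "migalkagalro" → prefix "migal" already present; 7 new (k, a, g, a, l, r, o)
  "gal" → prefix "gal" already present; 0 new (none)
Total nodes = 8 + 11 + 6 + 3 + 7 + 0 = 35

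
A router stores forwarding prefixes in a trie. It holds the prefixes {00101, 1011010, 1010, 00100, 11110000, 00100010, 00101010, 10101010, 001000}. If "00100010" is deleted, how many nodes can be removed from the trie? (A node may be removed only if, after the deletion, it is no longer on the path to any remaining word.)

2

After clearing the end-marker at "00100010", prune upward until reaching a node still needed by another word.
The suffix "10" (2 nodes) is used only by "00100010"; "001000" is itself a stored word, so pruning stops there.
Nodes removed: 2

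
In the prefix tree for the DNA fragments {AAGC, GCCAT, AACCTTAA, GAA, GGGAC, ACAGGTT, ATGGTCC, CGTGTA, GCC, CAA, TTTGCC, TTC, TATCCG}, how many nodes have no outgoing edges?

A leaf is a node with no children — equivalently, the end of a word that is not a proper prefix of any other stored word.
Those words: "AACCTTAA", "AAGC", "ACAGGTT", "ATGGTCC", "CAA", "CGTGTA", "GAA", "GCCAT", "GGGAC", "TATCCG", "TTC", "TTTGCC"
Leaf count: 12

12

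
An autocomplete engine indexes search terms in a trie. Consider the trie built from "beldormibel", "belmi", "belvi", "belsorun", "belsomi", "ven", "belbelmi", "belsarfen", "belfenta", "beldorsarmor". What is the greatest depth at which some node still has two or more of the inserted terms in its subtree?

Look for the deepest trie node that still has at least two words in its subtree.
e.g. "beldormibel" and "beldorsarmor" share the prefix "beldor" of length 6; no pair shares a longer one.
Longest shared-prefix length: 6

6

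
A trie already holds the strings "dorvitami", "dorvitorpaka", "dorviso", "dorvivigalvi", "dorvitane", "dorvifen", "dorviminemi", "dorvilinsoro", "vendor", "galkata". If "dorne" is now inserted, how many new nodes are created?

2

The longest prefix of "dorne" already in the trie is "dor" (length 3).
So 5 − 3 = 2 new nodes.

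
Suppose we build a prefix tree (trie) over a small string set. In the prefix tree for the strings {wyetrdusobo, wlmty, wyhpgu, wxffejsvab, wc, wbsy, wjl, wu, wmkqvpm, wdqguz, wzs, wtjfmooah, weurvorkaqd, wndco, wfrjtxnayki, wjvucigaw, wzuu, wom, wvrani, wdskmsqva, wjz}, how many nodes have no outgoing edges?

21

Leaves are exactly the stored words that no other stored word extends.
Those words: "wbsy", "wc", "wdqguz", "wdskmsqva", "weurvorkaqd", "wfrjtxnayki", "wjl", "wjvucigaw", "wjz", "wlmty", "wmkqvpm", "wndco", "wom", "wtjfmooah", "wu", "wvrani", "wxffejsvab", "wyetrdusobo", "wyhpgu", "wzs", "wzuu"
Leaf count: 21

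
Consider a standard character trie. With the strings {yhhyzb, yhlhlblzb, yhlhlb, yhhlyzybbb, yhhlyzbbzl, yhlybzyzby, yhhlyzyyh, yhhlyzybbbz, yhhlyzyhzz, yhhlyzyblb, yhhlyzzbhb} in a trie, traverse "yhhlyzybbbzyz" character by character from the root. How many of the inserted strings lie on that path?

2

Walk "yhhlyzybbbzyz" from the root; an end-of-word marker is hit whenever a stored word is a prefix of "yhhlyzybbbzyz".
Prefixes of the query that are stored words: "yhhlyzybbb", "yhhlyzybbbz"
Count: 2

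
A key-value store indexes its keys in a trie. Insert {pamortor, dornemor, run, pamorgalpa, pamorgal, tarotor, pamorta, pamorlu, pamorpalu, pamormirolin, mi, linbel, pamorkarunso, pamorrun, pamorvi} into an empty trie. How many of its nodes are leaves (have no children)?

14

Leaves are exactly the stored words that no other stored word extends.
Those words: "dornemor", "linbel", "mi", "pamorgalpa", "pamorkarunso", "pamorlu", "pamormirolin", "pamorpalu", "pamorrun", "pamorta", "pamortor", "pamorvi", "run", "tarotor"
Leaf count: 14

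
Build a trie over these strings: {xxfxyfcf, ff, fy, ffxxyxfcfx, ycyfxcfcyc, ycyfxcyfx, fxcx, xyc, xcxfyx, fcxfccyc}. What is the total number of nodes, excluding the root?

49

For each word, the new-node count is its length minus the longest prefix already in the trie:
  "xxfxyfcf" → 8 new (x, x, f, x, y, f, c, f)
  "ff" → 2 new (f, f)
  "fy" → prefix "f" already present; 1 new (y)
  "ffxxyxfcfx" → prefix "ff" already present; 8 new (x, x, y, x, f, c, f, x)
  "ycyfxcfcyc" → 10 new (y, c, y, f, x, c, f, c, y, c)
  "ycyfxcyfx" → prefix "ycyfxc" already present; 3 new (y, f, x)
  "fxcx" → prefix "f" already present; 3 new (x, c, x)
  "xyc" → prefix "x" already present; 2 new (y, c)
  "xcxfyx" → prefix "x" already present; 5 new (c, x, f, y, x)
  "fcxfccyc" → prefix "f" already present; 7 new (c, x, f, c, c, y, c)
Total nodes = 8 + 2 + 1 + 8 + 10 + 3 + 3 + 2 + 5 + 7 = 49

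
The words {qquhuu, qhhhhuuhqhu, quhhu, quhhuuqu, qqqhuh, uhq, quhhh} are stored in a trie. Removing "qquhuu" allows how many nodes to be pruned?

A node on "qquhuu"'s path can go only if nothing else ends at it or branches off below it.
The suffix "uhuu" (4 nodes) is used only by "qquhuu"; the node for "qq" still has the child "q", so pruning stops there.
Nodes removed: 4

4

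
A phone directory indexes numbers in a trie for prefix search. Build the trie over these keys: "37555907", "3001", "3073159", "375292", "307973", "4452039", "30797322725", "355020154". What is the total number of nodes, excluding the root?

Trace insertions, counting only characters that open a new branch:
  "37555907" → 8 new (3, 7, 5, 5, 5, 9, 0, 7)
  "3001" → prefix "3" already present; 3 new (0, 0, 1)
  "3073159" → prefix "30" already present; 5 new (7, 3, 1, 5, 9)
  "375292" → prefix "375" already present; 3 new (2, 9, 2)
  "307973" → prefix "307" already present; 3 new (9, 7, 3)
  "4452039" → 7 new (4, 4, 5, 2, 0, 3, 9)
  "30797322725" → prefix "307973" already present; 5 new (2, 2, 7, 2, 5)
  "355020154" → prefix "3" already present; 8 new (5, 5, 0, 2, 0, 1, 5, 4)
Total nodes = 8 + 3 + 5 + 3 + 3 + 7 + 5 + 8 = 42

42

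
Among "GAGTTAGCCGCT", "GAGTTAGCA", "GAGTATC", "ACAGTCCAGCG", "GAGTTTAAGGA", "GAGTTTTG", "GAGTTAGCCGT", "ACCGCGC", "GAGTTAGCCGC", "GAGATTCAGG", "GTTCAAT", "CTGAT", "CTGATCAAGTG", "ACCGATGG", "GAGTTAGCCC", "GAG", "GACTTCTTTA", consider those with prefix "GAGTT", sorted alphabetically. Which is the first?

GAGTTAGCA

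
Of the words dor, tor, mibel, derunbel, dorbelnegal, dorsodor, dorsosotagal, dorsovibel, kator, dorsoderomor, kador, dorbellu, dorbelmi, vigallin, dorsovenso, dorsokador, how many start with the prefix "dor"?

10

Traverse to the node for "dor", then collect every word in that subtree.
Matches: "dor", "dorbellu", "dorbelmi", "dorbelnegal", "dorsoderomor", "dorsodor", "dorsokador", "dorsosotagal", "dorsovenso", "dorsovibel"
Count: 10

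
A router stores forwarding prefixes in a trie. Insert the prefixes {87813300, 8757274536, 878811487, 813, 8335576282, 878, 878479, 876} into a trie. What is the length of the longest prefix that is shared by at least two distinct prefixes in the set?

The deepest shared node is where two words last agree before diverging.
e.g. "878" and "87813300" share the prefix "878" of length 3; no pair shares a longer one.
Longest shared-prefix length: 3

3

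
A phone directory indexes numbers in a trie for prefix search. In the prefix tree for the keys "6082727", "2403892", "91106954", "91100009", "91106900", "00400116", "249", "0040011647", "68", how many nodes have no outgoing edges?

8

Leaves are exactly the stored words that no other stored word extends.
Those words: "0040011647", "2403892", "249", "6082727", "68", "91100009", "91106900", "91106954"
Leaf count: 8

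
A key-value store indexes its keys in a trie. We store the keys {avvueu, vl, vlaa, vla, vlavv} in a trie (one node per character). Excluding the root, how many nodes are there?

12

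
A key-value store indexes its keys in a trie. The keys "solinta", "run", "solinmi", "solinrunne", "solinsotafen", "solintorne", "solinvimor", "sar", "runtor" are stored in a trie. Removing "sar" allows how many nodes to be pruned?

Walk "sar" from the leaf back toward the root, removing each node that no remaining word uses.
The suffix "ar" (2 nodes) is used only by "sar"; the node for "s" still has the child "o", so pruning stops there.
Nodes removed: 2

2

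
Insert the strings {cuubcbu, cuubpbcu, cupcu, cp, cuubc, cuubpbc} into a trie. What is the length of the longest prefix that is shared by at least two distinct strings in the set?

7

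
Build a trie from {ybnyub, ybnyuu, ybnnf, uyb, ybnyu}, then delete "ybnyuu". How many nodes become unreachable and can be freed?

Walk "ybnyuu" from the leaf back toward the root, removing each node that no remaining word uses.
The suffix "u" (1 node) is used only by "ybnyuu"; the node for "ybnyu" still has the child "b", so pruning stops there.
Nodes removed: 1

1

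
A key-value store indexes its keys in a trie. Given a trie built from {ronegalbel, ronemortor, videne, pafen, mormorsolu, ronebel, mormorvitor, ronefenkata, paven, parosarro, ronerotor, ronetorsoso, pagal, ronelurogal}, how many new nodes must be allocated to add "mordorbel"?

6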